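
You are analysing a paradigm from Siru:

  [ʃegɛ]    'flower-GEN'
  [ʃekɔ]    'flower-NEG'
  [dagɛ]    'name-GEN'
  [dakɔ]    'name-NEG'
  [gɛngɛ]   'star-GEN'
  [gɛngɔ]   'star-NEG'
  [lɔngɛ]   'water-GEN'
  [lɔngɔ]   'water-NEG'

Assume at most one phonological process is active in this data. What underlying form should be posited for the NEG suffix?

The NEG morpheme has two allomorphs, [-gɔ] and [-kɔ].
The GEN suffix, which begins with [g], is invariant after every stem; so [g] is not altered by any rule here.
So the underlying form is /-kɔ/, and voiceless stops become voiced after a nasal.

/-kɔ/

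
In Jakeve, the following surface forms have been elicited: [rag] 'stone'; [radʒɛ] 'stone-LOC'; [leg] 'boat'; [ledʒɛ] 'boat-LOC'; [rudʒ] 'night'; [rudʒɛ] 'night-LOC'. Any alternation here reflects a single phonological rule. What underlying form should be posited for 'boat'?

/leg/

'boat' shows [g] ~ [dʒ] at the end of the stem ([leg] vs [ledʒɛ]).
If /dʒ/ were underlying and a rule turned it into [g] in isolation, 'night' would also alternate; but it has [dʒ] in both [rudʒ] and [rudʒɛ].
The alternation reflects palatalization before a front vowel: /g/ becomes palato-alveolar [dʒ] before a front vowel. /g/ is underlying.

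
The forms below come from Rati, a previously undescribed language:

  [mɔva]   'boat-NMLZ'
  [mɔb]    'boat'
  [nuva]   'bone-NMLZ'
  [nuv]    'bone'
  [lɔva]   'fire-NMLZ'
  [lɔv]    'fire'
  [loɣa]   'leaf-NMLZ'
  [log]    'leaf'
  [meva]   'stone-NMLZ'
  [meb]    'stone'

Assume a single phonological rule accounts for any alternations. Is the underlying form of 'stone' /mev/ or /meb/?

The root 'stone' surfaces as [meva] and [meb], with a stem-final [v] ~ [b] alternation.
If /v/ were underlying and a rule turned it into [b] in isolation, 'bone' would also alternate; but it has [v] in both [nuva] and [nuv].
The underlying segment must be /b/; voiced stops become fricatives between vowels, yielding [v] there.

/meb/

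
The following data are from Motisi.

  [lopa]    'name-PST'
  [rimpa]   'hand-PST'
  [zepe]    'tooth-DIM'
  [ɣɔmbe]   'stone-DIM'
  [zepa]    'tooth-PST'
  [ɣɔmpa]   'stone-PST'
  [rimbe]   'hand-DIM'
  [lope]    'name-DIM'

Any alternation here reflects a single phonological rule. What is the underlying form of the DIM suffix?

The DIM morpheme has two allomorphs, [-be] and [-pe].
By contrast the PST suffix keeps its initial [p] throughout — that segment must be underlying.
So the underlying form is /-be/, and voiced stops become voiceless after a vowel.

/-be/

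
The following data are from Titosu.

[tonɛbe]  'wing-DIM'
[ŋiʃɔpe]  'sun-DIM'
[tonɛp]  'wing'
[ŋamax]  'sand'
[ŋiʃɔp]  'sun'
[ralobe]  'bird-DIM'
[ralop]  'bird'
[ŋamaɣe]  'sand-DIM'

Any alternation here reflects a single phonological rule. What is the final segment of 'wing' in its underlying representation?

/b/

The stem for 'wing' ends in [b] in [tonɛbe] but [p] in [tonɛp].
But 'sun' keeps [p] in both environments ([ŋiʃɔpe], [ŋiʃɔp]), so there is no rule changing /p/ to [b] before the DIM suffix.
Therefore /b/ is basic and [p] is derived by word-final obstruent devoicing (voiced obstruents become voiceless word-finally).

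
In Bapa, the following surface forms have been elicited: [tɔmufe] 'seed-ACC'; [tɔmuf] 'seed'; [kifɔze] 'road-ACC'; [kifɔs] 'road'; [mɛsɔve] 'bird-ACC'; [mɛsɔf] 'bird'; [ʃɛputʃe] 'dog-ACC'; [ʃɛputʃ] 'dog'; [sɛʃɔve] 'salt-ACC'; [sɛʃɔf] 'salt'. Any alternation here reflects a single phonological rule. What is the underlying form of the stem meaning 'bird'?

/mɛsɔv/

'bird' shows [v] ~ [f] at the end of the stem ([mɛsɔve] vs [mɛsɔf]).
The stem 'seed' ([tɔmufe], [tɔmuf]) shows [f] unchanged in both environments, so [f] cannot be basic with [v] derived before the ACC suffix.
The underlying segment must be /v/; voiced obstruents become voiceless word-finally, yielding [f] there.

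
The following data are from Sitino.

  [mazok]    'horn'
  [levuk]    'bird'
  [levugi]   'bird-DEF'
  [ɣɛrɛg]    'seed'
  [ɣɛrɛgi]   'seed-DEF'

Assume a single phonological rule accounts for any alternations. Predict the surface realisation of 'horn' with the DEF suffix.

In [levuk] and [levugi] the final segment of 'bird' alternates: [k] ~ [g].
Compare 'seed', with invariant [g] in [ɣɛrɛg] and [ɣɛrɛgi]: an analysis with underlying /g/ and a rule producing [k] in isolation would wrongly predict alternation here too.
So /k/ is underlying, and a rule of intervocalic voicing — voiceless stops become voiced between vowels — gives [g].
The one attested form of 'horn', [mazok], shows underlying /mazok/. Applying the same rule between vowels gives [mazogi].

[mazogi]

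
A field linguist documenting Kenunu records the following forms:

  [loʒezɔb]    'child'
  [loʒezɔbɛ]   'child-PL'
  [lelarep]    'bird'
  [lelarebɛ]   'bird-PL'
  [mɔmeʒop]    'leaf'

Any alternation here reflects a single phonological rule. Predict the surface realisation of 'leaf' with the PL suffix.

[mɔmeʒobɛ]

The stem for 'bird' ends in [p] in [lelarep] but [b] in [lelarebɛ].
The stem 'child' ([loʒezɔb], [loʒezɔbɛ]) shows [b] unchanged in both environments, so [b] cannot be basic with [p] derived in isolation.
The alternation reflects intervocalic voicing: voiceless stops become voiced between vowels. /p/ is underlying.
The one attested form of 'leaf', [mɔmeʒop], shows underlying /mɔmeʒop/. Applying the same rule between vowels gives [mɔmeʒobɛ].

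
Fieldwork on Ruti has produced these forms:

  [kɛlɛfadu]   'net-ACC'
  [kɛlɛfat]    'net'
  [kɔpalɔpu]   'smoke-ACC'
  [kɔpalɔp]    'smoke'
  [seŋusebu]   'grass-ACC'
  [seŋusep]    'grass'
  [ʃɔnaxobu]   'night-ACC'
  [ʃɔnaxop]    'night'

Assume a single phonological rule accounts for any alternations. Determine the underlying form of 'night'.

/ʃɔnaxob/

The root 'night' surfaces as [ʃɔnaxobu] and [ʃɔnaxop], with a stem-final [b] ~ [p] alternation.
The stem 'smoke' ([kɔpalɔpu], [kɔpalɔp]) shows [p] unchanged in both environments, so [p] cannot be basic with [b] derived before the ACC suffix.
Therefore /b/ is basic and [p] is derived by word-final obstruent devoicing (voiced obstruents become voiceless word-finally).
The underlying form of 'night' is therefore /ʃɔnaxob/.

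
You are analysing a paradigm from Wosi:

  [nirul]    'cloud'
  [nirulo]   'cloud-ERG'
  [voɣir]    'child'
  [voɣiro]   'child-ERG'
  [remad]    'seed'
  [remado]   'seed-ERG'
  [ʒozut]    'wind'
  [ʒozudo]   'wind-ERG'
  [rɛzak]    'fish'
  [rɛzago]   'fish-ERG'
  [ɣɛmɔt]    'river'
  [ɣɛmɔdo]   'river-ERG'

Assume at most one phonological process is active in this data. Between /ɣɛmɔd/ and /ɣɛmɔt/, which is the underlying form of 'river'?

/ɣɛmɔt/

In [ɣɛmɔt] and [ɣɛmɔdo] the final segment of 'river' alternates: [t] ~ [d].
The stem 'seed' ([remad], [remado]) shows [d] unchanged in both environments, so [d] cannot be basic with [t] derived in isolation.
The underlying segment must be /t/; voiceless stops become voiced between vowels, yielding [d] there.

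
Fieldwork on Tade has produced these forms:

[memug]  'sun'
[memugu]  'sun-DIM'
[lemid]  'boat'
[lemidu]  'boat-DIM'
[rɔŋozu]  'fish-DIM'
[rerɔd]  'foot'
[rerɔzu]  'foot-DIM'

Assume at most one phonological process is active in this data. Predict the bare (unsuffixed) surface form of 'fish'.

[rɔŋod]

'foot' shows [d] ~ [z] at the end of the stem ([rerɔd] vs [rerɔzu]).
The stem 'boat' ([lemid], [lemidu]) shows [d] unchanged in both environments, so [d] cannot be basic with [z] derived before the DIM suffix.
The alternation reflects word-final hardening: voiced fricatives become stops word-finally. /z/ is underlying.
From [rɔŋozu] the stem 'fish' is /rɔŋoz/; word-finally this yields [rɔŋod].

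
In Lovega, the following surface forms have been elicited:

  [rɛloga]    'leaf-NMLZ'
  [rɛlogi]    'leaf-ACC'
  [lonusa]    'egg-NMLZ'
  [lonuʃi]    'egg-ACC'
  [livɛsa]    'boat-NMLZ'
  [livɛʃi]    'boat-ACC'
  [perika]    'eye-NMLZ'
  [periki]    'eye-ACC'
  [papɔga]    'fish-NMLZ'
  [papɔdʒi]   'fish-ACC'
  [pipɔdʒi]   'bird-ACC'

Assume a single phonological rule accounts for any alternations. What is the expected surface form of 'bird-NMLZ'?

[pipɔga]

The root 'fish' surfaces as [papɔga] and [papɔdʒi], with a stem-final [g] ~ [dʒ] alternation.
If /g/ were underlying and a rule turned it into [dʒ] before the ACC suffix, 'leaf' would also alternate; but it has [g] in both [rɛloga] and [rɛlogi].
The underlying segment must be /dʒ/; palato-alveolar /dʒ/ and /ʃ/ become [g] and [s] when no front vowel follows, yielding [g] there.
From [pipɔdʒi] the stem 'bird' is /pipɔdʒ/; when no front vowel follows this yields [pipɔga].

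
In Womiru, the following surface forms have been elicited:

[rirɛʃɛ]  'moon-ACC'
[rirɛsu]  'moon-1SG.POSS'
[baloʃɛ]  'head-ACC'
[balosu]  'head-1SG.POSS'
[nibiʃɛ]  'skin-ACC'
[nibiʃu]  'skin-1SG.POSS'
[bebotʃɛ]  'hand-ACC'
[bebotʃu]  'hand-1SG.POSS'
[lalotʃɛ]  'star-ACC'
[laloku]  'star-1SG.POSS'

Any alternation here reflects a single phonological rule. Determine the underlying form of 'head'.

In [baloʃɛ] and [balosu] the final segment of 'head' alternates: [ʃ] ~ [s].
Compare 'skin', with invariant [ʃ] in [nibiʃɛ] and [nibiʃu]: an analysis with underlying /ʃ/ and a rule producing [s] before the 1SG.POSS suffix would wrongly predict alternation here too.
The alternation reflects palatalization before a front vowel: /k/ and /s/ become palato-alveolar [tʃ] and [ʃ] before a front vowel. /s/ is underlying.

/balos/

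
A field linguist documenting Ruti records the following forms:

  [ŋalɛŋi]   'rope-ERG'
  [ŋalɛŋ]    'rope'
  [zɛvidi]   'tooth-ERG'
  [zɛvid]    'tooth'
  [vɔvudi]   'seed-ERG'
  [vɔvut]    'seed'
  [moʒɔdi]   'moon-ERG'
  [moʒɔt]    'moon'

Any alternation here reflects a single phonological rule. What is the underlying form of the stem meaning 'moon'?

'moon' shows [d] ~ [t] at the end of the stem ([moʒɔdi] vs [moʒɔt]).
But 'tooth' keeps [d] in both environments ([zɛvidi], [zɛvid]), so there is no rule changing /d/ to [t] in isolation.
Therefore /t/ is basic and [d] is derived by intervocalic voicing (voiceless stops become voiced between vowels).
So 'moon' = /moʒɔt/.

/moʒɔt/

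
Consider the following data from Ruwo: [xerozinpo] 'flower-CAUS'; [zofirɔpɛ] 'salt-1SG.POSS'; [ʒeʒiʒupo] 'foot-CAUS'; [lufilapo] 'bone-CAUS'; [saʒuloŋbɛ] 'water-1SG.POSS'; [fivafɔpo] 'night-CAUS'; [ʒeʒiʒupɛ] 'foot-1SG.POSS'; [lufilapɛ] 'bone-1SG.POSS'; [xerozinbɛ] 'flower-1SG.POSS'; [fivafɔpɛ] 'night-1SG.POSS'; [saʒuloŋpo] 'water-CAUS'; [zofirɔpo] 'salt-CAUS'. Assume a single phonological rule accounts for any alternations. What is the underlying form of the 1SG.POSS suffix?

/-bɛ/

The 1SG.POSS suffix surfaces as [-bɛ] and [-pɛ], depending on the final segment of the stem.
By contrast the CAUS suffix keeps its initial [p] throughout — that segment must be underlying.
The 1SG.POSS suffix is therefore /-bɛ/ underlyingly, with post-vocalic devoicing: voiced stops become voiceless after a vowel.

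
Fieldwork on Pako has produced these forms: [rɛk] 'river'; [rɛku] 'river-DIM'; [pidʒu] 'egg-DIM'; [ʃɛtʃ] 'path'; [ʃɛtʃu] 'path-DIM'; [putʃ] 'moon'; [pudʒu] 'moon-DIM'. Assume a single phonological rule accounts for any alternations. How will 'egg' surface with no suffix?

[pitʃ]

In [putʃ] and [pudʒu] the final segment of 'moon' alternates: [tʃ] ~ [dʒ].
Compare 'path', with invariant [tʃ] in [ʃɛtʃ] and [ʃɛtʃu]: an analysis with underlying /tʃ/ and a rule producing [dʒ] before the DIM suffix would wrongly predict alternation here too.
Therefore /dʒ/ is basic and [tʃ] is derived by word-final obstruent devoicing (voiced obstruents become voiceless word-finally).
The one attested form of 'egg', [pidʒu], shows underlying /pidʒ/. Applying the same rule word-finally gives [pitʃ].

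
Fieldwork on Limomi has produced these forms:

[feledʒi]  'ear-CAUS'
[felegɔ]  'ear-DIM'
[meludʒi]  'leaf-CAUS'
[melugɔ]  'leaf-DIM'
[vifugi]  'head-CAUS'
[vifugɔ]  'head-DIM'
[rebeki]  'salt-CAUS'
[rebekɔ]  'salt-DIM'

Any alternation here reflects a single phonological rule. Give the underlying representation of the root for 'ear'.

The root 'ear' surfaces as [feledʒi] and [felegɔ], with a stem-final [dʒ] ~ [g] alternation.
The stem 'head' ([vifugi], [vifugɔ]) shows [g] unchanged in both environments, so [g] cannot be basic with [dʒ] derived before the CAUS suffix.
The alternation reflects depalatalization: palato-alveolar /dʒ/ becomes [g] when no front vowel follows. /dʒ/ is underlying.

/feledʒ/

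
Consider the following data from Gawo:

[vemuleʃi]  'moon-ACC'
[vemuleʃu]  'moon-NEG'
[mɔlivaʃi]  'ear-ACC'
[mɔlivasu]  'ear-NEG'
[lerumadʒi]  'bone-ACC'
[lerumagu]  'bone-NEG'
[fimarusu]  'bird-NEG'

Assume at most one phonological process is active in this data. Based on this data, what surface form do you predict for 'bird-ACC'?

The root 'ear' surfaces as [mɔlivaʃi] and [mɔlivasu], with a stem-final [ʃ] ~ [s] alternation.
The stem 'moon' ([vemuleʃi], [vemuleʃu]) shows [ʃ] unchanged in both environments, so [ʃ] cannot be basic with [s] derived before the NEG suffix.
Therefore /s/ is basic and [ʃ] is derived by palatalization before a front vowel (/g/ and /s/ become palato-alveolar [dʒ] and [ʃ] before a front vowel).
From [fimarusu] the stem 'bird' is /fimarus/; before a front vowel this yields [fimaruʃi].

[fimaruʃi]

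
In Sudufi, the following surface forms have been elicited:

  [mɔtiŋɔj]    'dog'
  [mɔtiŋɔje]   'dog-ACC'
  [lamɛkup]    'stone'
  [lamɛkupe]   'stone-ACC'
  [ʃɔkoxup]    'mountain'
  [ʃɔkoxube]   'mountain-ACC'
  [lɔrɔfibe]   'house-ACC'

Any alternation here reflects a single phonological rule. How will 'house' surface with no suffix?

[lɔrɔfip]

In [ʃɔkoxup] and [ʃɔkoxube] the final segment of 'mountain' alternates: [p] ~ [b].
If /p/ were underlying and a rule turned it into [b] before the ACC suffix, 'stone' would also alternate; but it has [p] in both [lamɛkup] and [lamɛkupe].
Therefore /b/ is basic and [p] is derived by word-final obstruent devoicing (voiced obstruents become voiceless word-finally).
The one attested form of 'house', [lɔrɔfibe], shows underlying /lɔrɔfib/. Applying the same rule word-finally gives [lɔrɔfip].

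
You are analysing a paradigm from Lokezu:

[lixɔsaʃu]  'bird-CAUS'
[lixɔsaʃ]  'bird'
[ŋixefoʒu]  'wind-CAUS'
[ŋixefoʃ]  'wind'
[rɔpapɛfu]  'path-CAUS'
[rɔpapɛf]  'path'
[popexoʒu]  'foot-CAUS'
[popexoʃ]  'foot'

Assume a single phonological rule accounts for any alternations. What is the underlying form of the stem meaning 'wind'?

/ŋixefoʒ/

In [ŋixefoʒu] and [ŋixefoʃ] the final segment of 'wind' alternates: [ʒ] ~ [ʃ].
If /ʃ/ were underlying and a rule turned it into [ʒ] before the CAUS suffix, 'bird' would also alternate; but it has [ʃ] in both [lixɔsaʃu] and [lixɔsaʃ].
Therefore /ʒ/ is basic and [ʃ] is derived by word-final obstruent devoicing (voiced obstruents become voiceless word-finally).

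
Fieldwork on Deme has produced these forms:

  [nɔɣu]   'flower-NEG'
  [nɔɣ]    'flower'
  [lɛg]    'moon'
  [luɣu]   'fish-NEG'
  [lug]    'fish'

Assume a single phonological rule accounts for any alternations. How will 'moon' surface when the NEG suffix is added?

[lɛɣu]

'fish' shows [ɣ] ~ [g] at the end of the stem ([luɣu] vs [lug]).
The stem 'flower' ([nɔɣu], [nɔɣ]) shows [ɣ] unchanged in both environments, so [ɣ] cannot be basic with [g] derived in isolation.
The alternation reflects intervocalic spirantization: voiced stops become fricatives between vowels. /g/ is underlying.
The one attested form of 'moon', [lɛg], shows underlying /lɛg/. Applying the same rule between vowels gives [lɛɣu].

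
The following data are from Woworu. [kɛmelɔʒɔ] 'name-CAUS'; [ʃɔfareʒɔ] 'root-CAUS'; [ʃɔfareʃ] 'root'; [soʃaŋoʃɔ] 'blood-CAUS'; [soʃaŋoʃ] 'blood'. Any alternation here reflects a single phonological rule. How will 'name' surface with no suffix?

The root 'root' surfaces as [ʃɔfareʒɔ] and [ʃɔfareʃ], with a stem-final [ʒ] ~ [ʃ] alternation.
If /ʃ/ were underlying and a rule turned it into [ʒ] before the CAUS suffix, 'blood' would also alternate; but it has [ʃ] in both [soʃaŋoʃɔ] and [soʃaŋoʃ].
So /ʒ/ is underlying, and a rule of word-final obstruent devoicing — voiced obstruents become voiceless word-finally — gives [ʃ].
The one attested form of 'name', [kɛmelɔʒɔ], shows underlying /kɛmelɔʒ/. Applying the same rule word-finally gives [kɛmelɔʃ].

[kɛmelɔʃ]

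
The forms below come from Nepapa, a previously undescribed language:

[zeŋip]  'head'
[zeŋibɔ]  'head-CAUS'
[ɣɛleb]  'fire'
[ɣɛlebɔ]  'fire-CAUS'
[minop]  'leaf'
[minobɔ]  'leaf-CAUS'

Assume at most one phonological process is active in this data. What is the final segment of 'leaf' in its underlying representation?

/p/

The root 'leaf' surfaces as [minop] and [minobɔ], with a stem-final [p] ~ [b] alternation.
Compare 'fire', with invariant [b] in [ɣɛleb] and [ɣɛlebɔ]: an analysis with underlying /b/ and a rule producing [p] in isolation would wrongly predict alternation here too.
The underlying segment must be /p/; voiceless stops become voiced between vowels, yielding [b] there.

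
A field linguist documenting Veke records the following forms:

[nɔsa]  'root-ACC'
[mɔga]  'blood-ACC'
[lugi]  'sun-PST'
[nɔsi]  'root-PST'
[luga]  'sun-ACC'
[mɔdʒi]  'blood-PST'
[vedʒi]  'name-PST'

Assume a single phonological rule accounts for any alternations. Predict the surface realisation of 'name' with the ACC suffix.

[vega]

The root 'blood' surfaces as [mɔdʒi] and [mɔga], with a stem-final [dʒ] ~ [g] alternation.
The stem 'sun' ([lugi], [luga]) shows [g] unchanged in both environments, so [g] cannot be basic with [dʒ] derived before the PST suffix.
The underlying segment must be /dʒ/; palato-alveolar /dʒ/ becomes [g] when no front vowel follows, yielding [g] there.
The one attested form of 'name', [vedʒi], shows underlying /vedʒ/. Applying the same rule when no front vowel follows gives [vega].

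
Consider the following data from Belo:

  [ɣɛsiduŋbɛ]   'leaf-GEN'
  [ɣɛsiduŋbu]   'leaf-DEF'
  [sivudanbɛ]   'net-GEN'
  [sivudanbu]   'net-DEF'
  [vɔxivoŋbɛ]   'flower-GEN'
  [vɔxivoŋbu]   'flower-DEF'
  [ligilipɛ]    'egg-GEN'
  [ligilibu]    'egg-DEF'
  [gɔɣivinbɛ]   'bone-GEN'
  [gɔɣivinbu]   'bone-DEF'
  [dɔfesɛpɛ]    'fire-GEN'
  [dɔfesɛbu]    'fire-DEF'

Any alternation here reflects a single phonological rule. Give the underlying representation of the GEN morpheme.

The GEN morpheme has two allomorphs, [-bɛ] and [-pɛ].
The DEF suffix, which begins with [b], is invariant after every stem; so [b] is not altered by any rule here.
So the underlying form is /-pɛ/, and voiceless stops become voiced after a nasal.

/-pɛ/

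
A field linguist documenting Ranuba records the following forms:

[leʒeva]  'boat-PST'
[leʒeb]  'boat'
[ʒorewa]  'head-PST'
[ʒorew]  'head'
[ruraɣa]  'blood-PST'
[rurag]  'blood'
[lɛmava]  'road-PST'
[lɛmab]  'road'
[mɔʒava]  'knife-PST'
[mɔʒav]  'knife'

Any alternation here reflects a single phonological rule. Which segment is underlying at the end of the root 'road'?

'road' shows [v] ~ [b] at the end of the stem ([lɛmava] vs [lɛmab]).
If /v/ were underlying and a rule turned it into [b] in isolation, 'knife' would also alternate; but it has [v] in both [mɔʒava] and [mɔʒav].
Therefore /b/ is basic and [v] is derived by intervocalic spirantization (voiced stops become fricatives between vowels).

/b/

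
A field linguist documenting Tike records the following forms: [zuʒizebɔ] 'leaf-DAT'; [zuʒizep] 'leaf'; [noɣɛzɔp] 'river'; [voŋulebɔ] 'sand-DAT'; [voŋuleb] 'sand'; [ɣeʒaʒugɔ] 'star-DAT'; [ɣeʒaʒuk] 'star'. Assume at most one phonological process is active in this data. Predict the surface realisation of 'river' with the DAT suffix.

The root 'leaf' surfaces as [zuʒizebɔ] and [zuʒizep], with a stem-final [b] ~ [p] alternation.
The stem 'sand' ([voŋulebɔ], [voŋuleb]) shows [b] unchanged in both environments, so [b] cannot be basic with [p] derived in isolation.
The alternation reflects intervocalic voicing: voiceless stops become voiced between vowels. /p/ is underlying.
From [noɣɛzɔp] the stem 'river' is /noɣɛzɔp/; between vowels this yields [noɣɛzɔbɔ].

[noɣɛzɔbɔ]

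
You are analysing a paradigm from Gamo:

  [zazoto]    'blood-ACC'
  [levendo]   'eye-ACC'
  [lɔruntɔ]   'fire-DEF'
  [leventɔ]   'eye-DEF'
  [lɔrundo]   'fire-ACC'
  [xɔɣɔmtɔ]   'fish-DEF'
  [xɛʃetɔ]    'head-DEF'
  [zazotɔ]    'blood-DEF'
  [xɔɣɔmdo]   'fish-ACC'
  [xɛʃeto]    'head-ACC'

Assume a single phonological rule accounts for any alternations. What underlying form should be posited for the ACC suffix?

The ACC suffix surfaces as [-do] and [-to], depending on the final segment of the stem.
By contrast the DEF suffix keeps its initial [t] throughout — that segment must be underlying.
So the underlying form is /-do/, and voiced stops become voiceless after a vowel.

/-do/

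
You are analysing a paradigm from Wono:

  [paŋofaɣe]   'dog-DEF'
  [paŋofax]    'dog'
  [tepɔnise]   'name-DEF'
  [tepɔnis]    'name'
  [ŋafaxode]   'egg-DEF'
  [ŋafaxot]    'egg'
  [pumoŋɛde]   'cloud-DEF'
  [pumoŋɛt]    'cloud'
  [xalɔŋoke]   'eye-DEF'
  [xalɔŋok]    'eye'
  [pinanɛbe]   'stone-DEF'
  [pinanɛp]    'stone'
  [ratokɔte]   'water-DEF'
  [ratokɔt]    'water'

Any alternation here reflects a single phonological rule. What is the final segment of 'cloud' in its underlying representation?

/d/

In [pumoŋɛde] and [pumoŋɛt] the final segment of 'cloud' alternates: [d] ~ [t].
Compare 'water', with invariant [t] in [ratokɔte] and [ratokɔt]: an analysis with underlying /t/ and a rule producing [d] before the DEF suffix would wrongly predict alternation here too.
The underlying segment must be /d/; voiced obstruents become voiceless word-finally, yielding [t] there.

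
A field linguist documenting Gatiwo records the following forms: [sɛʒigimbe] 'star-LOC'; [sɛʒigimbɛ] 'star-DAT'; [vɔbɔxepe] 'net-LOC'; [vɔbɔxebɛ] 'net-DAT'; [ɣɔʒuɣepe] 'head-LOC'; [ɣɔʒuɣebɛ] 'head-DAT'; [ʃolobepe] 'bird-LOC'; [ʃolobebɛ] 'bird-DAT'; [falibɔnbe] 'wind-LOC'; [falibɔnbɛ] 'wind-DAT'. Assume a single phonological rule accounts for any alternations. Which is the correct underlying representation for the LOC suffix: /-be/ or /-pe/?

The LOC suffix surfaces as [-be] and [-pe], depending on the final segment of the stem.
By contrast the DAT suffix keeps its initial [b] throughout — that segment must be underlying.
So the underlying form is /-pe/, and voiceless stops become voiced after a nasal.

/-pe/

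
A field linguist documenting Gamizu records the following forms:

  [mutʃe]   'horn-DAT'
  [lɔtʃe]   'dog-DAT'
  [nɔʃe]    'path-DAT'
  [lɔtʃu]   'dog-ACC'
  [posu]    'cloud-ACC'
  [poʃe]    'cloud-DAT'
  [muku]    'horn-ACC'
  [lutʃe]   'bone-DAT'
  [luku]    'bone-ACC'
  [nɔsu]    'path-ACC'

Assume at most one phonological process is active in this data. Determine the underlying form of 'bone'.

'bone' shows [k] ~ [tʃ] at the end of the stem ([luku] vs [lutʃe]).
If /tʃ/ were underlying and a rule turned it into [k] before the ACC suffix, 'dog' would also alternate; but it has [tʃ] in both [lɔtʃu] and [lɔtʃe].
The underlying segment must be /k/; /k/ and /s/ become palato-alveolar [tʃ] and [ʃ] before a front vowel, yielding [tʃ] there.

/luk/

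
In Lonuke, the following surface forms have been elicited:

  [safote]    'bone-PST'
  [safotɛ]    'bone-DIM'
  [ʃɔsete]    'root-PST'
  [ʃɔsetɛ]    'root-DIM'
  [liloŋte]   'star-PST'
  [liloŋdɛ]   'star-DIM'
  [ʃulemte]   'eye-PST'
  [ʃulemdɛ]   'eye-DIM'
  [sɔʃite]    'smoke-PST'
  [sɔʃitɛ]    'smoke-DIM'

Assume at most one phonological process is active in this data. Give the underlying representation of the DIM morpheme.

/-dɛ/

The DIM suffix surfaces as [-dɛ] and [-tɛ], depending on the final segment of the stem.
The PST suffix, which begins with [t], is invariant after every stem; so [t] is not altered by any rule here.
So the underlying form is /-dɛ/, and voiced stops become voiceless after a vowel.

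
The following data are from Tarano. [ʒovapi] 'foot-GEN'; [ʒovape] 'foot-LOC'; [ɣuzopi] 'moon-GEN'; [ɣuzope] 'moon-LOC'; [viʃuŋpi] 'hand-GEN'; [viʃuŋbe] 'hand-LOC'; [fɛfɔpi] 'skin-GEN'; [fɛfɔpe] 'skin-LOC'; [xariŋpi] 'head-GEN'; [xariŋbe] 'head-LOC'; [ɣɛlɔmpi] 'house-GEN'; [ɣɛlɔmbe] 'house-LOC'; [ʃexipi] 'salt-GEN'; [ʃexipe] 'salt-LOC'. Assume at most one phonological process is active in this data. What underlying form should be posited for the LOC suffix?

The LOC morpheme has two allomorphs, [-be] and [-pe].
By contrast the GEN suffix keeps its initial [p] throughout — that segment must be underlying.
The LOC suffix is therefore /-be/ underlyingly, with post-vocalic devoicing: voiced stops become voiceless after a vowel.

/-be/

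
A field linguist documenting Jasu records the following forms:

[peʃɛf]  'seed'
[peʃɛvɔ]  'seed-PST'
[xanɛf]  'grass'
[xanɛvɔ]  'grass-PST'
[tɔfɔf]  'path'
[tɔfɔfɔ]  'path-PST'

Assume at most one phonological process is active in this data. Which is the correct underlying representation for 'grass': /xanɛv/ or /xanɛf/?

/xanɛv/

In [xanɛf] and [xanɛvɔ] the final segment of 'grass' alternates: [f] ~ [v].
Compare 'path', with invariant [f] in [tɔfɔf] and [tɔfɔfɔ]: an analysis with underlying /f/ and a rule producing [v] before the PST suffix would wrongly predict alternation here too.
So /v/ is underlying, and a rule of word-final obstruent devoicing — voiced obstruents become voiceless word-finally — gives [f].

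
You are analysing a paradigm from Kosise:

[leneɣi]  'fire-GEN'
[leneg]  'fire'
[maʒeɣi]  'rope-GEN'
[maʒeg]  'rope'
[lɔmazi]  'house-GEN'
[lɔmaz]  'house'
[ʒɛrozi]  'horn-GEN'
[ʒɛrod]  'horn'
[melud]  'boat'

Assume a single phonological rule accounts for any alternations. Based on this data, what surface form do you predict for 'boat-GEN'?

[meluzi]

'horn' shows [z] ~ [d] at the end of the stem ([ʒɛrozi] vs [ʒɛrod]).
But 'house' keeps [z] in both environments ([lɔmazi], [lɔmaz]), so there is no rule changing /z/ to [d] in isolation.
The underlying segment must be /d/; voiced stops become fricatives between vowels, yielding [z] there.
The one attested form of 'boat', [melud], shows underlying /melud/. Applying the same rule between vowels gives [meluzi].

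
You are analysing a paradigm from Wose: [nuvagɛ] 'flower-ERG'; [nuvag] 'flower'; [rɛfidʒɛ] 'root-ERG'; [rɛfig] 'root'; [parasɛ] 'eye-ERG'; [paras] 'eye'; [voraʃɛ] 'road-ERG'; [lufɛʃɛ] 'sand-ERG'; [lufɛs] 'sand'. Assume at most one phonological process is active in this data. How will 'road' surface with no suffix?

In [lufɛʃɛ] and [lufɛs] the final segment of 'sand' alternates: [ʃ] ~ [s].
If /s/ were underlying and a rule turned it into [ʃ] before the ERG suffix, 'eye' would also alternate; but it has [s] in both [parasɛ] and [paras].
So /ʃ/ is underlying, and a rule of depalatalization — palato-alveolar /dʒ/ and /ʃ/ become [g] and [s] when no front vowel follows — gives [s].
From [voraʃɛ] the stem 'road' is /voraʃ/; when no front vowel follows this yields [voras].

[voras]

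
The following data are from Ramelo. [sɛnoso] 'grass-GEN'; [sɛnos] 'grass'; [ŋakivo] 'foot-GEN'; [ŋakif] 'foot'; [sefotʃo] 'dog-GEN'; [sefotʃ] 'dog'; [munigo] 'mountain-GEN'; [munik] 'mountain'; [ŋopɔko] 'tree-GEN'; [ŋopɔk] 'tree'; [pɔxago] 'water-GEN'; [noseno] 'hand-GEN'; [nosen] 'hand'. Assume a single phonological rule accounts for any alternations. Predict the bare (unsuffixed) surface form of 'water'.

[pɔxak]

The stem for 'mountain' ends in [g] in [munigo] but [k] in [munik].
But 'tree' keeps [k] in both environments ([ŋopɔko], [ŋopɔk]), so there is no rule changing /k/ to [g] before the GEN suffix.
The alternation reflects word-final obstruent devoicing: voiced obstruents become voiceless word-finally. /g/ is underlying.
The one attested form of 'water', [pɔxago], shows underlying /pɔxag/. Applying the same rule word-finally gives [pɔxak].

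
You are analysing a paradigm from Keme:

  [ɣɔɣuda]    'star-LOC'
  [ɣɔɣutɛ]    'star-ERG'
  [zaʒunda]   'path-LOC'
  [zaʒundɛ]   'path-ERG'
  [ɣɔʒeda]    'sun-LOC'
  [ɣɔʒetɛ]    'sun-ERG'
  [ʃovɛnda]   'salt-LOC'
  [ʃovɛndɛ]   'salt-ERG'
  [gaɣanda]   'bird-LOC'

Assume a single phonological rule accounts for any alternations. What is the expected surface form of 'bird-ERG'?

[gaɣandɛ]

The ERG morpheme has two allomorphs, [-dɛ] and [-tɛ].
The LOC suffix, which begins with [d], is invariant after every stem; so [d] is not altered by any rule here.
The ERG suffix is therefore /-tɛ/ underlyingly, with post-nasal voicing: voiceless stops become voiced after a nasal.
After 'bird', which ends in a nasal, the suffix surfaces as [-dɛ], giving [gaɣandɛ].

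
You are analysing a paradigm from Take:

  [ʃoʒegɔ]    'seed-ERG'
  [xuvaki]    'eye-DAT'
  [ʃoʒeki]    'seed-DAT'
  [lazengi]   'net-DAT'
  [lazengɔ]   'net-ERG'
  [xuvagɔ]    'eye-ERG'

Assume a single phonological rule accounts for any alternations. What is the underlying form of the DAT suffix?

/-ki/

The DAT morpheme has two allomorphs, [-gi] and [-ki].
By contrast the ERG suffix keeps its initial [g] throughout — that segment must be underlying.
So the underlying form is /-ki/, and voiceless stops become voiced after a nasal.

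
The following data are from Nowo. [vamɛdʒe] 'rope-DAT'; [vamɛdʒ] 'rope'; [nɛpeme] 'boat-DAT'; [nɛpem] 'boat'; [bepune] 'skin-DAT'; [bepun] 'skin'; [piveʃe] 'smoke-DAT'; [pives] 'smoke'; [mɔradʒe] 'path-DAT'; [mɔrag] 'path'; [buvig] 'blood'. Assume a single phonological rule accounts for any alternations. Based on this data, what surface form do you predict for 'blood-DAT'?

[buvidʒe]

The root 'path' surfaces as [mɔradʒe] and [mɔrag], with a stem-final [dʒ] ~ [g] alternation.
The stem 'rope' ([vamɛdʒe], [vamɛdʒ]) shows [dʒ] unchanged in both environments, so [dʒ] cannot be basic with [g] derived in isolation.
The alternation reflects palatalization before a front vowel: /g/ and /s/ become palato-alveolar [dʒ] and [ʃ] before a front vowel. /g/ is underlying.
From [buvig] the stem 'blood' is /buvig/; before a front vowel this yields [buvidʒe].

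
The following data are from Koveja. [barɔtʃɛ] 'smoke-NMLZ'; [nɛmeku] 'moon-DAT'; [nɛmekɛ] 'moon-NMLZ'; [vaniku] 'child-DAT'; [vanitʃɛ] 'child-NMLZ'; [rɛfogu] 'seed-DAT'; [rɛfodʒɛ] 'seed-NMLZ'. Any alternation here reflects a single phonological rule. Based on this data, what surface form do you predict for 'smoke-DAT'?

'child' shows [k] ~ [tʃ] at the end of the stem ([vaniku] vs [vanitʃɛ]).
Compare 'moon', with invariant [k] in [nɛmeku] and [nɛmekɛ]: an analysis with underlying /k/ and a rule producing [tʃ] before the NMLZ suffix would wrongly predict alternation here too.
So /tʃ/ is underlying, and a rule of depalatalization — palato-alveolar /tʃ/ and /dʒ/ become [k] and [g] when no front vowel follows — gives [k].
The one attested form of 'smoke', [barɔtʃɛ], shows underlying /barɔtʃ/. Applying the same rule when no front vowel follows gives [barɔku].

[barɔku]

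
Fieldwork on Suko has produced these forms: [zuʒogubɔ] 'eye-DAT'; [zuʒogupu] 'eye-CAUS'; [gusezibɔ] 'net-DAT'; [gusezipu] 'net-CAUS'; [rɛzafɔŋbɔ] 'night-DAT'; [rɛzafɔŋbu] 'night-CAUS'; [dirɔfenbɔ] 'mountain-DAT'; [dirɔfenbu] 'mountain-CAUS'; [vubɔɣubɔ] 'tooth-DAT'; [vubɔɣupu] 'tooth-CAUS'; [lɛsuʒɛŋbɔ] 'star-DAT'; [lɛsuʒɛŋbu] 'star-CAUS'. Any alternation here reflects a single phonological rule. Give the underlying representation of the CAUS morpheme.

The CAUS morpheme has two allomorphs, [-bu] and [-pu].
The DAT suffix, which begins with [b], is invariant after every stem; so [b] is not altered by any rule here.
The CAUS suffix is therefore /-pu/ underlyingly, with post-nasal voicing: voiceless stops become voiced after a nasal.

/-pu/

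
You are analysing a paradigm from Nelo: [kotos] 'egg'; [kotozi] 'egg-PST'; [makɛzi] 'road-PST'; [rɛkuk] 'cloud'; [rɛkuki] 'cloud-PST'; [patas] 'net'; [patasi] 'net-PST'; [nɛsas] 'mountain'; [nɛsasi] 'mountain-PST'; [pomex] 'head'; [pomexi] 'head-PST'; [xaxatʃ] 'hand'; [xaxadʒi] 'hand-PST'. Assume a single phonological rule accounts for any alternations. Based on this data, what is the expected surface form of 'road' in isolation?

'egg' shows [s] ~ [z] at the end of the stem ([kotos] vs [kotozi]).
If /s/ were underlying and a rule turned it into [z] before the PST suffix, 'mountain' would also alternate; but it has [s] in both [nɛsas] and [nɛsasi].
Therefore /z/ is basic and [s] is derived by word-final obstruent devoicing (voiced obstruents become voiceless word-finally).
From [makɛzi] the stem 'road' is /makɛz/; word-finally this yields [makɛs].

[makɛs]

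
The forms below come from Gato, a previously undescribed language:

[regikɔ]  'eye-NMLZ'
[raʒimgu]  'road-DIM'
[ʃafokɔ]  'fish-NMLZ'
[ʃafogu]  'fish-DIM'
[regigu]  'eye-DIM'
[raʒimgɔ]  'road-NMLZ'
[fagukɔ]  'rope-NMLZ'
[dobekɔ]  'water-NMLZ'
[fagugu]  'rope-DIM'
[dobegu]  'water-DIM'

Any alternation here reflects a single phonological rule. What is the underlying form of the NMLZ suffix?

/-kɔ/

The NMLZ suffix surfaces as [-gɔ] and [-kɔ], depending on the final segment of the stem.
By contrast the DIM suffix keeps its initial [g] throughout — that segment must be underlying.
The NMLZ suffix is therefore /-kɔ/ underlyingly, with post-nasal voicing: voiceless stops become voiced after a nasal.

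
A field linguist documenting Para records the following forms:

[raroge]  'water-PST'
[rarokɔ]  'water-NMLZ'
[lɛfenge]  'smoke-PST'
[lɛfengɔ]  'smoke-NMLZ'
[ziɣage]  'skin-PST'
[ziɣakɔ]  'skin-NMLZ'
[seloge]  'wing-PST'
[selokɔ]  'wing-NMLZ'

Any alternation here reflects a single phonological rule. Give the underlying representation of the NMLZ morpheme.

The NMLZ morpheme has two allomorphs, [-gɔ] and [-kɔ].
The PST suffix, which begins with [g], is invariant after every stem; so [g] is not altered by any rule here.
The NMLZ suffix is therefore /-kɔ/ underlyingly, with post-nasal voicing: voiceless stops become voiced after a nasal.

/-kɔ/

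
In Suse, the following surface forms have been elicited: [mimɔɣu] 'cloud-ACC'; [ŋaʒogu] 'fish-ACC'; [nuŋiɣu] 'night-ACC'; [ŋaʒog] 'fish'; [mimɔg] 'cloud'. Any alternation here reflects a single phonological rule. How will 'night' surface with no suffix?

[nuŋig]

'cloud' shows [ɣ] ~ [g] at the end of the stem ([mimɔɣu] vs [mimɔg]).
But 'fish' keeps [g] in both environments ([ŋaʒogu], [ŋaʒog]), so there is no rule changing /g/ to [ɣ] before the ACC suffix.
So /ɣ/ is underlying, and a rule of word-final hardening — voiced fricatives become stops word-finally — gives [g].
The one attested form of 'night', [nuŋiɣu], shows underlying /nuŋiɣ/. Applying the same rule word-finally gives [nuŋig].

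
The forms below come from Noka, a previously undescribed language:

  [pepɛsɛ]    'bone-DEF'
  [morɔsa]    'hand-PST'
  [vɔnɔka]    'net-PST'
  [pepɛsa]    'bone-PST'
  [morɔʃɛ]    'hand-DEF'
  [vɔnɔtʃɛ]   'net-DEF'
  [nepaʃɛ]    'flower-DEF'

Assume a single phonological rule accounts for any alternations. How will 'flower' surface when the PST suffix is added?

The stem for 'hand' ends in [s] in [morɔsa] but [ʃ] in [morɔʃɛ].
But 'bone' keeps [s] in both environments ([pepɛsa], [pepɛsɛ]), so there is no rule changing /s/ to [ʃ] before the DEF suffix.
Therefore /ʃ/ is basic and [s] is derived by depalatalization (palato-alveolar /tʃ/ and /ʃ/ become [k] and [s] when no front vowel follows).
The one attested form of 'flower', [nepaʃɛ], shows underlying /nepaʃ/. Applying the same rule when no front vowel follows gives [nepasa].

[nepasa]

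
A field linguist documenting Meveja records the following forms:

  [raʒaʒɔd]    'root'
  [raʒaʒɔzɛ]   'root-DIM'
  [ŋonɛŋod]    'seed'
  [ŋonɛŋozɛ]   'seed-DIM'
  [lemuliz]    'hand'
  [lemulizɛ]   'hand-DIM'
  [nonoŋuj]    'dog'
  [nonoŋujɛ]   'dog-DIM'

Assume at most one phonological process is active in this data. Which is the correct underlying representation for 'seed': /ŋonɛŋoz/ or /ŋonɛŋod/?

/ŋonɛŋod/

'seed' shows [d] ~ [z] at the end of the stem ([ŋonɛŋod] vs [ŋonɛŋozɛ]).
But 'hand' keeps [z] in both environments ([lemuliz], [lemulizɛ]), so there is no rule changing /z/ to [d] in isolation.
So /d/ is underlying, and a rule of intervocalic spirantization — voiced stops become fricatives between vowels — gives [z].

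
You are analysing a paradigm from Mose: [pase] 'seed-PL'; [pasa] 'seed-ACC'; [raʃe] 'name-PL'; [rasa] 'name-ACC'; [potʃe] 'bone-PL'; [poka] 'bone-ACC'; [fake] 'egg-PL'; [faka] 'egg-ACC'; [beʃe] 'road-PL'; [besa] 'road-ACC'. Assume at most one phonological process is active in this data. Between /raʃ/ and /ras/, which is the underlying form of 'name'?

/raʃ/

'name' shows [ʃ] ~ [s] at the end of the stem ([raʃe] vs [rasa]).
If /s/ were underlying and a rule turned it into [ʃ] before the PL suffix, 'seed' would also alternate; but it has [s] in both [pase] and [pasa].
The underlying segment must be /ʃ/; palato-alveolar /tʃ/ and /ʃ/ become [k] and [s] when no front vowel follows, yielding [s] there.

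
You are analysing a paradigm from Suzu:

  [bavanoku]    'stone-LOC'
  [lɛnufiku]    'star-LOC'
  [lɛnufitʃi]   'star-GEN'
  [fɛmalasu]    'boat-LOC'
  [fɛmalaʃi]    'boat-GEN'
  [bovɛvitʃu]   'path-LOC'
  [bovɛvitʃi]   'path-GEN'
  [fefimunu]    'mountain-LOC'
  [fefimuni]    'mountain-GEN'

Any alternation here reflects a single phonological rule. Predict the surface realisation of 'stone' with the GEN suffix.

'star' shows [k] ~ [tʃ] at the end of the stem ([lɛnufiku] vs [lɛnufitʃi]).
The stem 'path' ([bovɛvitʃu], [bovɛvitʃi]) shows [tʃ] unchanged in both environments, so [tʃ] cannot be basic with [k] derived before the LOC suffix.
So /k/ is underlying, and a rule of palatalization before a front vowel — /k/ and /s/ become palato-alveolar [tʃ] and [ʃ] before a front vowel — gives [tʃ].
From [bavanoku] the stem 'stone' is /bavanok/; before a front vowel this yields [bavanotʃi].

[bavanotʃi]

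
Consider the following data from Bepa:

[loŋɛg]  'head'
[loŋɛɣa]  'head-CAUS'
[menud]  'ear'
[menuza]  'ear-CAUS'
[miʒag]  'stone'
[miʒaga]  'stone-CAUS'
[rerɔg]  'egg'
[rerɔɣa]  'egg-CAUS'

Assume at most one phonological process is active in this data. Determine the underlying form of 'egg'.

/rerɔɣ/

The root 'egg' surfaces as [rerɔg] and [rerɔɣa], with a stem-final [g] ~ [ɣ] alternation.
If /g/ were underlying and a rule turned it into [ɣ] before the CAUS suffix, 'stone' would also alternate; but it has [g] in both [miʒag] and [miʒaga].
The alternation reflects word-final hardening: voiced fricatives become stops word-finally. /ɣ/ is underlying.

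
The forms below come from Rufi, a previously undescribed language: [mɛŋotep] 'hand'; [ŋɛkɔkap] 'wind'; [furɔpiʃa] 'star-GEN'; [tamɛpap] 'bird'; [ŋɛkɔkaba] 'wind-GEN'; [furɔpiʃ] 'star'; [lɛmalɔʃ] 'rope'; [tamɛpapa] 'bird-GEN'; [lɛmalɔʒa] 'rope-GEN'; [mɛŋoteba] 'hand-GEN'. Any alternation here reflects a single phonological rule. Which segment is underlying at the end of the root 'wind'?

The stem for 'wind' ends in [p] in [ŋɛkɔkap] but [b] in [ŋɛkɔkaba].
The stem 'bird' ([tamɛpap], [tamɛpapa]) shows [p] unchanged in both environments, so [p] cannot be basic with [b] derived before the GEN suffix.
Therefore /b/ is basic and [p] is derived by word-final obstruent devoicing (voiced obstruents become voiceless word-finally).

/b/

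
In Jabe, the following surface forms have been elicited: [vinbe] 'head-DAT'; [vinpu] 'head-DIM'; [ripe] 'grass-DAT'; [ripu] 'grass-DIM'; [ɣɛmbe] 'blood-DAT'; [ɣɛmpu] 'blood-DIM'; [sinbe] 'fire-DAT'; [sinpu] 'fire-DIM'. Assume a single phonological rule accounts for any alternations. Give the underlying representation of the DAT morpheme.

/-be/

The DAT suffix surfaces as [-be] and [-pe], depending on the final segment of the stem.
The DIM suffix, which begins with [p], is invariant after every stem; so [p] is not altered by any rule here.
So the underlying form is /-be/, and voiced stops become voiceless after a vowel.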